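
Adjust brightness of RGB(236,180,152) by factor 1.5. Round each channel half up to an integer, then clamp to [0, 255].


Multiply each channel by 1.5, round half up, clamp to [0, 255]
R: 236×1.5 = 354 → clamp → 255
G: 180×1.5 = 270 → clamp → 255
B: 152×1.5 = 228
= RGB(255, 255, 228)


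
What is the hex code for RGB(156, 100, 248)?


R = 156 → 9C (hex)
G = 100 → 64 (hex)
B = 248 → F8 (hex)
Hex = #9C64F8


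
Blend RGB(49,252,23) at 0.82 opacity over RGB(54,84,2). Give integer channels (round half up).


C = α×F + (1-α)×B, with 1-α = 0.18
R: 0.82×49 + 0.18×54 = 40.18 + 9.72 = 49.90 → 50
G: 0.82×252 + 0.18×84 = 206.64 + 15.12 = 221.76 → 222
B: 0.82×23 + 0.18×2 = 18.86 + 0.36 = 19.22 → 19
= RGB(50, 222, 19)


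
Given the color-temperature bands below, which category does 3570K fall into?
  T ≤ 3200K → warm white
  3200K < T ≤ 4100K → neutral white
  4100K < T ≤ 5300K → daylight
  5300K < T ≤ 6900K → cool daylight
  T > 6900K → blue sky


Temperature: 3570K
3200K < 3570K ≤ 4100K → neutral white
Classification: neutral white


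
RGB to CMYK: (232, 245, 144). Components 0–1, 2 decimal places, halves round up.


R'=232/255≈0.9098, G'=245/255≈0.9608, B'=144/255≈0.5647
K = 1 - max(R',G',B') = 1 - 245/255 = 10/255 = 0.03921… → 0.04
(1-R'-K)/(1-K) simplifies to (max-R)/max with max = 245:
C = (245-232)/245 = 13/245 = 0.05306… → 0.05
M = (245-245)/245 = 0/245 = 0 → 0.00
Y = (245-144)/245 = 101/245 = 0.41224… → 0.41
= CMYK(0.05, 0.00, 0.41, 0.04)


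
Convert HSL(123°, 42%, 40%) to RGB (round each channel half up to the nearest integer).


H=123°, S=0.42, L=0.40
C = (1-|2L-1|)×S = (1-|-0.20|)×0.42 = 0.336
H' = H/60 = 123/60 ≈ 2.0500; X = C×(1-|H' mod 2 - 1|) = 0.0168
m = L - C/2 = 0.40 - 0.168 = 0.232
Sector ⌊H'⌋ = 2 → (R',G',B') = (0.0, 0.336, 0.0168)
RGB = ((R'+m)×255, (G'+m)×255, (B'+m)×255) = (59.16, 144.84, 63.444)
Round half up → RGB(59, 145, 63)


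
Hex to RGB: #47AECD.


47 → 71 (R)
AE → 174 (G)
CD → 205 (B)
= RGB(71, 174, 205)


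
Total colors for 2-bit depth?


Colors = 2^bits = 2^2
= 4 colors


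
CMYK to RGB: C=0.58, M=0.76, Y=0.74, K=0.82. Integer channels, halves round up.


R = 255 × (1-C) × (1-K) = 255 × 0.42 × 0.18 = 19.278 → 19
G = 255 × (1-M) × (1-K) = 255 × 0.24 × 0.18 = 11.016 → 11
B = 255 × (1-Y) × (1-K) = 255 × 0.26 × 0.18 = 11.934 → 12
= RGB(19, 11, 12)


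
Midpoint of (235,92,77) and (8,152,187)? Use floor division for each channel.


Midpoint: each channel = ⌊(C₁+C₂)/2⌋
R: ⌊(235+8)/2⌋ = 121
G: ⌊(92+152)/2⌋ = 122
B: ⌊(77+187)/2⌋ = 132
= RGB(121, 122, 132)


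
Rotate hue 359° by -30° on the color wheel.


New hue = (H + rotation) mod 360
New hue = (359 -30) mod 360
= 329 mod 360
= 329°


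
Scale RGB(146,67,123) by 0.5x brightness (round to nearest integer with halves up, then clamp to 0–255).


Multiply each channel by 0.5, round half up, clamp to [0, 255]
R: 146×0.5 = 73
G: 67×0.5 = 33.5 → round → 34
B: 123×0.5 = 61.5 → round → 62
= RGB(73, 34, 62)


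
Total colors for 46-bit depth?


Colors = 2^bits = 2^46
= 70,368,744,177,664 colors


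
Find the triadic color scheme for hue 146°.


Triadic: equally spaced at 120° intervals
H1 = 146°
H2 = (146 + 120) mod 360 = 266°
H3 = (146 + 240) mod 360 = 26°
Triadic = 146°, 266°, 26°


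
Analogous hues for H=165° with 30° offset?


Base hue: 165°
Left analog: (165 - 30) mod 360 = 135°
Right analog: (165 + 30) mod 360 = 195°
Analogous hues = 135° and 195°


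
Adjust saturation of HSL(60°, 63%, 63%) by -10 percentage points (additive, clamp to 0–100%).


Original S = 63%
Adjustment = -10 percentage points
New S = 63 + (-10) = 53
Clamp to [0, 100] → 53
= HSL(60°, 53%, 63%)


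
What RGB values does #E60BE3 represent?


E6 → 230 (R)
0B → 11 (G)
E3 → 227 (B)
= RGB(230, 11, 227)


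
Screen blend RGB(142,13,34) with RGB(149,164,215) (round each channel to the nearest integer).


Screen: C = 255 - (255-A)×(255-B)/255, rounded to nearest integer
R: 255 - (255-142)×(255-149)/255 = 255 - 11978/255 ≈ 255 - 46.973 = 208.027 → 208
G: 255 - (255-13)×(255-164)/255 = 255 - 22022/255 ≈ 255 - 86.361 = 168.639 → 169
B: 255 - (255-34)×(255-215)/255 = 255 - 8840/255 ≈ 255 - 34.667 = 220.333 → 220
= RGB(208, 169, 220)


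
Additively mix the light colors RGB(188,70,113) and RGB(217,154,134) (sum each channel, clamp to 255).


Additive: each channel = min(255, C₁+C₂)
R: 188+217 = 405 → 255
G: 70+154 = 224 → 224
B: 113+134 = 247 → 247
= RGB(255, 224, 247)


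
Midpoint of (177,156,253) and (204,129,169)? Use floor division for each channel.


Midpoint: each channel = ⌊(C₁+C₂)/2⌋
R: ⌊(177+204)/2⌋ = 190
G: ⌊(156+129)/2⌋ = 142
B: ⌊(253+169)/2⌋ = 211
= RGB(190, 142, 211)


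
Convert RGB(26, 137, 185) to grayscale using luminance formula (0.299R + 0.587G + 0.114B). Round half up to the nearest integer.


Gray = 0.299×R + 0.587×G + 0.114×B
Gray = 0.299×26 + 0.587×137 + 0.114×185
Gray = 7.774 + 80.419 + 21.090
Gray = 109.283 → round half up → 109
Gray = 109


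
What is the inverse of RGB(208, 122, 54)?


Invert: (255-R, 255-G, 255-B)
R: 255-208 = 47
G: 255-122 = 133
B: 255-54 = 201
= RGB(47, 133, 201)


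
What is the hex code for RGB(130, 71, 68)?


R = 130 → 82 (hex)
G = 71 → 47 (hex)
B = 68 → 44 (hex)
Hex = #824744


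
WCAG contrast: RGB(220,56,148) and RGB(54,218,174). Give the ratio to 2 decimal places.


Linearize each sRGB channel c=v/255: c/12.92 if c ≤ 0.04045 else ((c+0.055)/1.055)^2.4
L = 0.2126×R_lin + 0.7152×G_lin + 0.0722×B_lin
Color 1 (220,56,148):
  R=220: 220/255≈0.8627 > 0.04045 → ((0.8627+0.055)/1.055)^2.4 ≈ 0.71569
  G=56: 56/255≈0.2196 > 0.04045 → ((0.2196+0.055)/1.055)^2.4 ≈ 0.03955
  B=148: 148/255≈0.5804 > 0.04045 → ((0.5804+0.055)/1.055)^2.4 ≈ 0.29614
  L1 = 0.2126×0.71569 + 0.7152×0.03955 + 0.0722×0.29614 ≈ 0.20182
Color 2 (54,218,174):
  R=54: 54/255≈0.2118 > 0.04045 → ((0.2118+0.055)/1.055)^2.4 ≈ 0.03689
  G=218: 218/255≈0.8549 > 0.04045 → ((0.8549+0.055)/1.055)^2.4 ≈ 0.70110
  B=174: 174/255≈0.6824 > 0.04045 → ((0.6824+0.055)/1.055)^2.4 ≈ 0.42327
  L2 = 0.2126×0.03689 + 0.7152×0.70110 + 0.0722×0.42327 ≈ 0.53983
Lighter = 0.53983, Darker = 0.20182
Ratio = (L_lighter + 0.05) / (L_darker + 0.05)
Ratio = (0.53983 + 0.05) / (0.20182 + 0.05) = 0.58983 / 0.25182 ≈ 2.3423
Ratio ≈ 2.34:1


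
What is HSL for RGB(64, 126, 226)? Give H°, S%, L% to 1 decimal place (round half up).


Normalize: R'=64/255≈0.2510, G'=126/255≈0.4941, B'=226/255≈0.8863
Max=226/255, Min=64/255, Δ=Max-Min=162/255
L = (Max+Min)/2 = (226+64)/510 = 290/510 = 0.56862… → L = 56.9%
L > 0.5 → S = Δ/(2-Max-Min) = 162/(510-226-64) = 162/220 = 0.73636… → S = 73.6%
(the 1/255 factors cancel in S and H, so raw channel differences can be used)
Max is B' → H = 60 × ((R-G)/Δ + 4) = 60 × ((64-126)/162 + 4)
  -62/162 + 4 = -0.3827… + 4 = 3.6172…
  H = 60 × 3.6172… = 217.037…° → H = 217.0°
= HSL(217.0°, 73.6%, 56.9%)


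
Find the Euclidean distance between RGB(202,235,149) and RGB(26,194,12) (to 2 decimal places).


d = √[(R₁-R₂)² + (G₁-G₂)² + (B₁-B₂)²]
d = √[(202-26)² + (235-194)² + (149-12)²]
d = √[30976 + 1681 + 18769]
d = √51426
d ≈ 226.77


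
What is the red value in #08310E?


Color: #08310E
R = 08 = 8
G = 31 = 49
B = 0E = 14
Red = 8


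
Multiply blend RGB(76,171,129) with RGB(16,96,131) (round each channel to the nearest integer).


Multiply: C = A×B/255, rounded to nearest integer
R: 76×16/255 = 1216/255 ≈ 4.769 → 5
G: 171×96/255 = 16416/255 ≈ 64.376 → 64
B: 129×131/255 = 16899/255 ≈ 66.271 → 66
= RGB(5, 64, 66)


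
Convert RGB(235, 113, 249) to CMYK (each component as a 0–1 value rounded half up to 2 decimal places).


R'=235/255≈0.9216, G'=113/255≈0.4431, B'=249/255≈0.9765
K = 1 - max(R',G',B') = 1 - 249/255 = 6/255 = 0.02352… → 0.02
(1-R'-K)/(1-K) simplifies to (max-R)/max with max = 249:
C = (249-235)/249 = 14/249 = 0.05622… → 0.06
M = (249-113)/249 = 136/249 = 0.54618… → 0.55
Y = (249-249)/249 = 0/249 = 0 → 0.00
= CMYK(0.06, 0.55, 0.00, 0.02)


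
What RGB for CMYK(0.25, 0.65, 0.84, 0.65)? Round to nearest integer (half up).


R = 255 × (1-C) × (1-K) = 255 × 0.75 × 0.35 = 66.9375 → 67
G = 255 × (1-M) × (1-K) = 255 × 0.35 × 0.35 = 31.2375 → 31
B = 255 × (1-Y) × (1-K) = 255 × 0.16 × 0.35 = 14.28 → 14
= RGB(67, 31, 14)


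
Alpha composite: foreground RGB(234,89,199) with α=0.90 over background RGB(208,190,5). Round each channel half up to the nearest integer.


C = α×F + (1-α)×B, with 1-α = 0.10
R: 0.90×234 + 0.10×208 = 210.60 + 20.80 = 231.40 → 231
G: 0.90×89 + 0.10×190 = 80.10 + 19.00 = 99.10 → 99
B: 0.90×199 + 0.10×5 = 179.10 + 0.50 = 179.60 → 180
= RGB(231, 99, 180)


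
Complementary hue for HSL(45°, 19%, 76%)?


Complement = opposite side of color wheel = hue + 180°
H' = (45 + 180) mod 360 = 225°
S and L unchanged.
= HSL(225°, 19%, 76%)


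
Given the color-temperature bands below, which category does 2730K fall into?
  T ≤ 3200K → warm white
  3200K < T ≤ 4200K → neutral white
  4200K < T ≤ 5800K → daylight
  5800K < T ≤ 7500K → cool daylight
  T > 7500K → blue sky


Temperature: 2730K
2730K ≤ 3200K → warm white
Classification: warm white


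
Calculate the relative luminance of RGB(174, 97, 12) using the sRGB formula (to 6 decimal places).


Linearize each channel (sRGB transfer function): c = v/255; c_lin = c/12.92 if c ≤ 0.04045, else ((c+0.055)/1.055)^2.4
  R: 174/255 ≈ 0.682353 > 0.04045 → ((0.682353+0.055)/1.055)^2.4 ≈ 0.423268
  G: 97/255 ≈ 0.380392 > 0.04045 → ((0.380392+0.055)/1.055)^2.4 ≈ 0.119538
  B: 12/255 ≈ 0.047059 > 0.04045 → ((0.047059+0.055)/1.055)^2.4 ≈ 0.003677
R_lin = 0.423268, G_lin = 0.119538, B_lin = 0.003677
L = 0.2126×R + 0.7152×G + 0.0722×B
L = 0.2126×0.423268 + 0.7152×0.119538 + 0.0722×0.003677
L ≈ 0.175746


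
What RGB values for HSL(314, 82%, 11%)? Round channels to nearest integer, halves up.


H=314°, S=0.82, L=0.11
C = (1-|2L-1|)×S = (1-|-0.78|)×0.82 = 0.1804
H' = H/60 = 314/60 ≈ 5.2333; X = C×(1-|H' mod 2 - 1|) ≈ 0.1383
m = L - C/2 = 0.11 - 0.0902 = 0.0198
Sector ⌊H'⌋ = 5 → (R',G',B') = (0.1804, 0.0, ≈0.1383)
RGB = ((R'+m)×255, (G'+m)×255, (B'+m)×255) = (51.051, 5.049, 40.3172)
Round half up → RGB(51, 5, 40)


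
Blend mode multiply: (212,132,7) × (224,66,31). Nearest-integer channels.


Multiply: C = A×B/255, rounded to nearest integer
R: 212×224/255 = 47488/255 ≈ 186.227 → 186
G: 132×66/255 = 8712/255 ≈ 34.165 → 34
B: 7×31/255 = 217/255 ≈ 0.851 → 1
= RGB(186, 34, 1)


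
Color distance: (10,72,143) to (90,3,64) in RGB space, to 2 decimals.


d = √[(R₁-R₂)² + (G₁-G₂)² + (B₁-B₂)²]
d = √[(10-90)² + (72-3)² + (143-64)²]
d = √[6400 + 4761 + 6241]
d = √17402
d ≈ 131.92


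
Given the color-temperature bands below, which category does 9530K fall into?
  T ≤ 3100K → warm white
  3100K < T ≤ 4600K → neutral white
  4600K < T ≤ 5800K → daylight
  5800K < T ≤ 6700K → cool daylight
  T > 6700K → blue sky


Temperature: 9530K
9530K > 6700K → blue sky
Classification: blue sky


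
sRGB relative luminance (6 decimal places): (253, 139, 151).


Linearize each channel (sRGB transfer function): c = v/255; c_lin = c/12.92 if c ≤ 0.04045, else ((c+0.055)/1.055)^2.4
  R: 253/255 ≈ 0.992157 > 0.04045 → ((0.992157+0.055)/1.055)^2.4 ≈ 0.982251
  G: 139/255 ≈ 0.545098 > 0.04045 → ((0.545098+0.055)/1.055)^2.4 ≈ 0.258183
  B: 151/255 ≈ 0.592157 > 0.04045 → ((0.592157+0.055)/1.055)^2.4 ≈ 0.309469
R_lin = 0.982251, G_lin = 0.258183, B_lin = 0.309469
L = 0.2126×R + 0.7152×G + 0.0722×B
L = 0.2126×0.982251 + 0.7152×0.258183 + 0.0722×0.309469
L ≈ 0.415822


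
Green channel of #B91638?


Color: #B91638
R = B9 = 185
G = 16 = 22
B = 38 = 56
Green = 22


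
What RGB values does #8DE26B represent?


8D → 141 (R)
E2 → 226 (G)
6B → 107 (B)
= RGB(141, 226, 107)


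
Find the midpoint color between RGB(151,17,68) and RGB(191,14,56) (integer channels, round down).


Midpoint: each channel = ⌊(C₁+C₂)/2⌋
R: ⌊(151+191)/2⌋ = 171
G: ⌊(17+14)/2⌋ = 15
B: ⌊(68+56)/2⌋ = 62
= RGB(171, 15, 62)


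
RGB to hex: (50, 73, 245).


R = 50 → 32 (hex)
G = 73 → 49 (hex)
B = 245 → F5 (hex)
Hex = #3249F5


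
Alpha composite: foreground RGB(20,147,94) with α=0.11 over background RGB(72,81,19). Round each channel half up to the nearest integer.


C = α×F + (1-α)×B, with 1-α = 0.89
R: 0.11×20 + 0.89×72 = 2.20 + 64.08 = 66.28 → 66
G: 0.11×147 + 0.89×81 = 16.17 + 72.09 = 88.26 → 88
B: 0.11×94 + 0.89×19 = 10.34 + 16.91 = 27.25 → 27
= RGB(66, 88, 27)


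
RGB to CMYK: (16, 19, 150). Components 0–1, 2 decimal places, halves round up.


R'=16/255≈0.0627, G'=19/255≈0.0745, B'=150/255≈0.5882
K = 1 - max(R',G',B') = 1 - 150/255 = 105/255 = 0.41176… → 0.41
(1-R'-K)/(1-K) simplifies to (max-R)/max with max = 150:
C = (150-16)/150 = 134/150 = 0.89333… → 0.89
M = (150-19)/150 = 131/150 = 0.87333… → 0.87
Y = (150-150)/150 = 0/150 = 0 → 0.00
= CMYK(0.89, 0.87, 0.00, 0.41)


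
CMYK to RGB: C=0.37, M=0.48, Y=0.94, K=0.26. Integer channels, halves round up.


R = 255 × (1-C) × (1-K) = 255 × 0.63 × 0.74 = 118.881 → 119
G = 255 × (1-M) × (1-K) = 255 × 0.52 × 0.74 = 98.124 → 98
B = 255 × (1-Y) × (1-K) = 255 × 0.06 × 0.74 = 11.322 → 11
= RGB(119, 98, 11)


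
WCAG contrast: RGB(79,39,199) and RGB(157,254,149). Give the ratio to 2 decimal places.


Linearize each sRGB channel c=v/255: c/12.92 if c ≤ 0.04045 else ((c+0.055)/1.055)^2.4
L = 0.2126×R_lin + 0.7152×G_lin + 0.0722×B_lin
Color 1 (79,39,199):
  R=79: 79/255≈0.3098 > 0.04045 → ((0.3098+0.055)/1.055)^2.4 ≈ 0.07819
  G=39: 39/255≈0.1529 > 0.04045 → ((0.1529+0.055)/1.055)^2.4 ≈ 0.02029
  B=199: 199/255≈0.7804 > 0.04045 → ((0.7804+0.055)/1.055)^2.4 ≈ 0.57112
  L1 = 0.2126×0.07819 + 0.7152×0.02029 + 0.0722×0.57112 ≈ 0.07237
Color 2 (157,254,149):
  R=157: 157/255≈0.6157 > 0.04045 → ((0.6157+0.055)/1.055)^2.4 ≈ 0.33716
  G=254: 254/255≈0.9961 > 0.04045 → ((0.9961+0.055)/1.055)^2.4 ≈ 0.99110
  B=149: 149/255≈0.5843 > 0.04045 → ((0.5843+0.055)/1.055)^2.4 ≈ 0.30054
  L2 = 0.2126×0.33716 + 0.7152×0.99110 + 0.0722×0.30054 ≈ 0.80222
Lighter = 0.80222, Darker = 0.07237
Ratio = (L_lighter + 0.05) / (L_darker + 0.05)
Ratio = (0.80222 + 0.05) / (0.07237 + 0.05) = 0.85222 / 0.12237 ≈ 6.9644
Ratio ≈ 6.96:1


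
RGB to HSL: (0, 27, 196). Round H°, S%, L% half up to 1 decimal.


Normalize: R'=0/255≈0.0000, G'=27/255≈0.1059, B'=196/255≈0.7686
Max=196/255, Min=0/255, Δ=Max-Min=196/255
L = (Max+Min)/2 = (196+0)/510 = 196/510 = 0.38431… → L = 38.4%
L ≤ 0.5 → S = Δ/(Max+Min) = 196/(196+0) = 196/196 = 1 → S = 100.0%
(the 1/255 factors cancel in S and H, so raw channel differences can be used)
Max is B' → H = 60 × ((R-G)/Δ + 4) = 60 × ((0-27)/196 + 4)
  -27/196 + 4 = -0.1377… + 4 = 3.8622…
  H = 60 × 3.8622… = 231.734…° → H = 231.7°
= HSL(231.7°, 100.0%, 38.4%)


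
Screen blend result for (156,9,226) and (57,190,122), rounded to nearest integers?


Screen: C = 255 - (255-A)×(255-B)/255, rounded to nearest integer
R: 255 - (255-156)×(255-57)/255 = 255 - 19602/255 ≈ 255 - 76.871 = 178.129 → 178
G: 255 - (255-9)×(255-190)/255 = 255 - 15990/255 ≈ 255 - 62.706 = 192.294 → 192
B: 255 - (255-226)×(255-122)/255 = 255 - 3857/255 ≈ 255 - 15.125 = 239.875 → 240
= RGB(178, 192, 240)


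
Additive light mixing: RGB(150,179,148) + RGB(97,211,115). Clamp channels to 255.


Additive: each channel = min(255, C₁+C₂)
R: 150+97 = 247 → 247
G: 179+211 = 390 → 255
B: 148+115 = 263 → 255
= RGB(247, 255, 255)


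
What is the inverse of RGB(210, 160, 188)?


Invert: (255-R, 255-G, 255-B)
R: 255-210 = 45
G: 255-160 = 95
B: 255-188 = 67
= RGB(45, 95, 67)


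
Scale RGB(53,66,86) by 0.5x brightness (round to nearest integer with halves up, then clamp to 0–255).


Multiply each channel by 0.5, round half up, clamp to [0, 255]
R: 53×0.5 = 26.5 → round → 27
G: 66×0.5 = 33
B: 86×0.5 = 43
= RGB(27, 33, 43)


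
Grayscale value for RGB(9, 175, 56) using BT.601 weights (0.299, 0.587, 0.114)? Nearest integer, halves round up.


Gray = 0.299×R + 0.587×G + 0.114×B
Gray = 0.299×9 + 0.587×175 + 0.114×56
Gray = 2.691 + 102.725 + 6.384
Gray = 111.800 → round half up → 112
Gray = 112


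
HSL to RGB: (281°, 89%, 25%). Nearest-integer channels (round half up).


H=281°, S=0.89, L=0.25
C = (1-|2L-1|)×S = (1-|-0.50|)×0.89 = 0.445
H' = H/60 = 281/60 ≈ 4.6833; X = C×(1-|H' mod 2 - 1|) ≈ 0.3041
m = L - C/2 = 0.25 - 0.2225 = 0.0275
Sector ⌊H'⌋ = 4 → (R',G',B') = (≈0.3041, 0.0, 0.445)
RGB = ((R'+m)×255, (G'+m)×255, (B'+m)×255) = (84.55375, 7.0125, 120.4875)
Round half up → RGB(85, 7, 120)


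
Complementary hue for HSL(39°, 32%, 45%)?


Complement = opposite side of color wheel = hue + 180°
H' = (39 + 180) mod 360 = 219°
S and L unchanged.
= HSL(219°, 32%, 45%)


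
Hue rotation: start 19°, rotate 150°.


New hue = (H + rotation) mod 360
New hue = (19 + 150) mod 360
= 169 mod 360
= 169°


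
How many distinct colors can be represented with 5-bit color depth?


Colors = 2^bits = 2^5
= 32 colors


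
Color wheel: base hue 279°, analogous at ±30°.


Base hue: 279°
Left analog: (279 - 30) mod 360 = 249°
Right analog: (279 + 30) mod 360 = 309°
Analogous hues = 249° and 309°


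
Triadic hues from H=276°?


Triadic: equally spaced at 120° intervals
H1 = 276°
H2 = (276 + 120) mod 360 = 36°
H3 = (276 + 240) mod 360 = 156°
Triadic = 276°, 36°, 156°


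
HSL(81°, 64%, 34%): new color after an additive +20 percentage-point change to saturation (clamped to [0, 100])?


Original S = 64%
Adjustment = +20 percentage points
New S = 64 + (20) = 84
Clamp to [0, 100] → 84
= HSL(81°, 84%, 34%)


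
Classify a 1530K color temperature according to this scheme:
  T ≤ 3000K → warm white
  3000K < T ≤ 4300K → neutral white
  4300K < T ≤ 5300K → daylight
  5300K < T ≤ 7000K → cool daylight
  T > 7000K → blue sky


Temperature: 1530K
1530K ≤ 3000K → warm white
Classification: warm white


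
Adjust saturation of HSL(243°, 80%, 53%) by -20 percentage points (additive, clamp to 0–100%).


Original S = 80%
Adjustment = -20 percentage points
New S = 80 + (-20) = 60
Clamp to [0, 100] → 60
= HSL(243°, 60%, 53%)


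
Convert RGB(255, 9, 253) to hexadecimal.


R = 255 → FF (hex)
G = 9 → 09 (hex)
B = 253 → FD (hex)
Hex = #FF09FD


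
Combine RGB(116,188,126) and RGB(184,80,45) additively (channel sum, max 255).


Additive: each channel = min(255, C₁+C₂)
R: 116+184 = 300 → 255
G: 188+80 = 268 → 255
B: 126+45 = 171 → 171
= RGB(255, 255, 171)


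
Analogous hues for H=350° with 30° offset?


Base hue: 350°
Left analog: (350 - 30) mod 360 = 320°
Right analog: (350 + 30) mod 360 = 20°
Analogous hues = 320° and 20°


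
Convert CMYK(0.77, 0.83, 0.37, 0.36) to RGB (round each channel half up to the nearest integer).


R = 255 × (1-C) × (1-K) = 255 × 0.23 × 0.64 = 37.536 → 38
G = 255 × (1-M) × (1-K) = 255 × 0.17 × 0.64 = 27.744 → 28
B = 255 × (1-Y) × (1-K) = 255 × 0.63 × 0.64 = 102.816 → 103
= RGB(38, 28, 103)


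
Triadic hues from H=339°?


Triadic: equally spaced at 120° intervals
H1 = 339°
H2 = (339 + 120) mod 360 = 99°
H3 = (339 + 240) mod 360 = 219°
Triadic = 339°, 99°, 219°


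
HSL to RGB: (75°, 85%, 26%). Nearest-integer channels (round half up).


H=75°, S=0.85, L=0.26
C = (1-|2L-1|)×S = (1-|-0.48|)×0.85 = 0.442
H' = H/60 = 75/60 ≈ 1.2500; X = C×(1-|H' mod 2 - 1|) = 0.3315
m = L - C/2 = 0.26 - 0.221 = 0.039
Sector ⌊H'⌋ = 1 → (R',G',B') = (0.3315, 0.442, 0.0)
RGB = ((R'+m)×255, (G'+m)×255, (B'+m)×255) = (94.4775, 122.655, 9.945)
Round half up → RGB(94, 123, 10)


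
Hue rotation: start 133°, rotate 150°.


New hue = (H + rotation) mod 360
New hue = (133 + 150) mod 360
= 283 mod 360
= 283°


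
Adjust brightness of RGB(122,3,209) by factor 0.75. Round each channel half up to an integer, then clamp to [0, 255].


Multiply each channel by 0.75, round half up, clamp to [0, 255]
R: 122×0.75 = 91.5 → round → 92
G: 3×0.75 = 2.25 → round → 2
B: 209×0.75 = 156.75 → round → 157
= RGB(92, 2, 157)


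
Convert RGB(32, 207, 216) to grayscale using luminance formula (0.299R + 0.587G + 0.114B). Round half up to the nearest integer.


Gray = 0.299×R + 0.587×G + 0.114×B
Gray = 0.299×32 + 0.587×207 + 0.114×216
Gray = 9.568 + 121.509 + 24.624
Gray = 155.701 → round half up → 156
Gray = 156


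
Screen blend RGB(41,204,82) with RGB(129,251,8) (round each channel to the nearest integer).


Screen: C = 255 - (255-A)×(255-B)/255, rounded to nearest integer
R: 255 - (255-41)×(255-129)/255 = 255 - 26964/255 ≈ 255 - 105.741 = 149.259 → 149
G: 255 - (255-204)×(255-251)/255 = 255 - 204/255 ≈ 255 - 0.800 = 254.200 → 254
B: 255 - (255-82)×(255-8)/255 = 255 - 42731/255 ≈ 255 - 167.573 = 87.427 → 87
= RGB(149, 254, 87)


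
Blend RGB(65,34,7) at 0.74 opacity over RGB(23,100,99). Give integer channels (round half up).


C = α×F + (1-α)×B, with 1-α = 0.26
R: 0.74×65 + 0.26×23 = 48.10 + 5.98 = 54.08 → 54
G: 0.74×34 + 0.26×100 = 25.16 + 26.00 = 51.16 → 51
B: 0.74×7 + 0.26×99 = 5.18 + 25.74 = 30.92 → 31
= RGB(54, 51, 31)


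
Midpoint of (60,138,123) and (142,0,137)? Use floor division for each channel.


Midpoint: each channel = ⌊(C₁+C₂)/2⌋
R: ⌊(60+142)/2⌋ = 101
G: ⌊(138+0)/2⌋ = 69
B: ⌊(123+137)/2⌋ = 130
= RGB(101, 69, 130)


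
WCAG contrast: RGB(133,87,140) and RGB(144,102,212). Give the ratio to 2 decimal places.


Linearize each sRGB channel c=v/255: c/12.92 if c ≤ 0.04045 else ((c+0.055)/1.055)^2.4
L = 0.2126×R_lin + 0.7152×G_lin + 0.0722×B_lin
Color 1 (133,87,140):
  R=133: 133/255≈0.5216 > 0.04045 → ((0.5216+0.055)/1.055)^2.4 ≈ 0.23455
  G=87: 87/255≈0.3412 > 0.04045 → ((0.3412+0.055)/1.055)^2.4 ≈ 0.09531
  B=140: 140/255≈0.5490 > 0.04045 → ((0.5490+0.055)/1.055)^2.4 ≈ 0.26225
  L1 = 0.2126×0.23455 + 0.7152×0.09531 + 0.0722×0.26225 ≈ 0.13696
Color 2 (144,102,212):
  R=144: 144/255≈0.5647 > 0.04045 → ((0.5647+0.055)/1.055)^2.4 ≈ 0.27889
  G=102: 102/255≈0.4000 > 0.04045 → ((0.4000+0.055)/1.055)^2.4 ≈ 0.13287
  B=212: 212/255≈0.8314 > 0.04045 → ((0.8314+0.055)/1.055)^2.4 ≈ 0.65837
  L2 = 0.2126×0.27889 + 0.7152×0.13287 + 0.0722×0.65837 ≈ 0.20186
Lighter = 0.20186, Darker = 0.13696
Ratio = (L_lighter + 0.05) / (L_darker + 0.05)
Ratio = (0.20186 + 0.05) / (0.13696 + 0.05) = 0.25186 / 0.18696 ≈ 1.3471
Ratio ≈ 1.35:1


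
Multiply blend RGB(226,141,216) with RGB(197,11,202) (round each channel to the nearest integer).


Multiply: C = A×B/255, rounded to nearest integer
R: 226×197/255 = 44522/255 ≈ 174.596 → 175
G: 141×11/255 = 1551/255 ≈ 6.082 → 6
B: 216×202/255 = 43632/255 ≈ 171.106 → 171
= RGB(175, 6, 171)


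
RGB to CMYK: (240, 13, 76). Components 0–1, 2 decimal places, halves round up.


R'=240/255≈0.9412, G'=13/255≈0.0510, B'=76/255≈0.2980
K = 1 - max(R',G',B') = 1 - 240/255 = 15/255 = 0.05882… → 0.06
(1-R'-K)/(1-K) simplifies to (max-R)/max with max = 240:
C = (240-240)/240 = 0/240 = 0 → 0.00
M = (240-13)/240 = 227/240 = 0.94583… → 0.95
Y = (240-76)/240 = 164/240 = 0.68333… → 0.68
= CMYK(0.00, 0.95, 0.68, 0.06)


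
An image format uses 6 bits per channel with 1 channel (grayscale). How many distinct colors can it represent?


Total bits = 6 bits/channel × 1 channels = 6 bits
Distinct colors = 2^6
= 64 colors


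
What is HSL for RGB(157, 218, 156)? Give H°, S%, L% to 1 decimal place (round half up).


Normalize: R'=157/255≈0.6157, G'=218/255≈0.8549, B'=156/255≈0.6118
Max=218/255, Min=156/255, Δ=Max-Min=62/255
L = (Max+Min)/2 = (218+156)/510 = 374/510 = 0.73333… → L = 73.3%
L > 0.5 → S = Δ/(2-Max-Min) = 62/(510-218-156) = 62/136 = 0.45588… → S = 45.6%
(the 1/255 factors cancel in S and H, so raw channel differences can be used)
Max is G' → H = 60 × ((B-R)/Δ + 2) = 60 × ((156-157)/62 + 2)
  -1/62 + 2 = -0.0161… + 2 = 1.9838…
  H = 60 × 1.9838… = 119.032…° → H = 119.0°
= HSL(119.0°, 45.6%, 73.3%)


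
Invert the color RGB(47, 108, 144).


Invert: (255-R, 255-G, 255-B)
R: 255-47 = 208
G: 255-108 = 147
B: 255-144 = 111
= RGB(208, 147, 111)


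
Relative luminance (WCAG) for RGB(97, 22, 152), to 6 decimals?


Linearize each channel (sRGB transfer function): c = v/255; c_lin = c/12.92 if c ≤ 0.04045, else ((c+0.055)/1.055)^2.4
  R: 97/255 ≈ 0.380392 > 0.04045 → ((0.380392+0.055)/1.055)^2.4 ≈ 0.119538
  G: 22/255 ≈ 0.086275 > 0.04045 → ((0.086275+0.055)/1.055)^2.4 ≈ 0.008023
  B: 152/255 ≈ 0.596078 > 0.04045 → ((0.596078+0.055)/1.055)^2.4 ≈ 0.313989
R_lin = 0.119538, G_lin = 0.008023, B_lin = 0.313989
L = 0.2126×R + 0.7152×G + 0.0722×B
L = 0.2126×0.119538 + 0.7152×0.008023 + 0.0722×0.313989
L ≈ 0.053822


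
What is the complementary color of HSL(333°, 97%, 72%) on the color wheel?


Complement = opposite side of color wheel = hue + 180°
H' = (333 + 180) mod 360 = 153°
S and L unchanged.
= HSL(153°, 97%, 72%)


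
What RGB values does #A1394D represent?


A1 → 161 (R)
39 → 57 (G)
4D → 77 (B)
= RGB(161, 57, 77)


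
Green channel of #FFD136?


Color: #FFD136
R = FF = 255
G = D1 = 209
B = 36 = 54
Green = 209


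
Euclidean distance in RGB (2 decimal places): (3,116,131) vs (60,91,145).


d = √[(R₁-R₂)² + (G₁-G₂)² + (B₁-B₂)²]
d = √[(3-60)² + (116-91)² + (131-145)²]
d = √[3249 + 625 + 196]
d = √4070
d ≈ 63.80


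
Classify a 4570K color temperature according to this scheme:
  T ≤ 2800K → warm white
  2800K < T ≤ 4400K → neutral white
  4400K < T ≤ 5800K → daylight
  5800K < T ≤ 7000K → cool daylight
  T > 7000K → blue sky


Temperature: 4570K
4400K < 4570K ≤ 5800K → daylight
Classification: daylight


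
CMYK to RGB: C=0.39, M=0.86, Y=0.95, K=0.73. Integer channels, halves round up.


R = 255 × (1-C) × (1-K) = 255 × 0.61 × 0.27 = 41.9985 → 42
G = 255 × (1-M) × (1-K) = 255 × 0.14 × 0.27 = 9.639 → 10
B = 255 × (1-Y) × (1-K) = 255 × 0.05 × 0.27 = 3.4425 → 3
= RGB(42, 10, 3)


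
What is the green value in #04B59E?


Color: #04B59E
R = 04 = 4
G = B5 = 181
B = 9E = 158
Green = 181


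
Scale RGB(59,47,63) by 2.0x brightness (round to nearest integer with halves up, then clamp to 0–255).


Multiply each channel by 2.0, round half up, clamp to [0, 255]
R: 59×2.0 = 118
G: 47×2.0 = 94
B: 63×2.0 = 126
= RGB(118, 94, 126)


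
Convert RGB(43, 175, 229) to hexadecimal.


R = 43 → 2B (hex)
G = 175 → AF (hex)
B = 229 → E5 (hex)
Hex = #2BAFE5


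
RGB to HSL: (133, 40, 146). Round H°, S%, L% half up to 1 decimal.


Normalize: R'=133/255≈0.5216, G'=40/255≈0.1569, B'=146/255≈0.5725
Max=146/255, Min=40/255, Δ=Max-Min=106/255
L = (Max+Min)/2 = (146+40)/510 = 186/510 = 0.36470… → L = 36.5%
L ≤ 0.5 → S = Δ/(Max+Min) = 106/(146+40) = 106/186 = 0.56989… → S = 57.0%
(the 1/255 factors cancel in S and H, so raw channel differences can be used)
Max is B' → H = 60 × ((R-G)/Δ + 4) = 60 × ((133-40)/106 + 4)
  93/106 + 4 = 0.8773… + 4 = 4.8773…
  H = 60 × 4.8773… = 292.641…° → H = 292.6°
= HSL(292.6°, 57.0%, 36.5%)


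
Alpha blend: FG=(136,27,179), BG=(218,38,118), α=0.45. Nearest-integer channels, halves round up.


C = α×F + (1-α)×B, with 1-α = 0.55
R: 0.45×136 + 0.55×218 = 61.20 + 119.90 = 181.10 → 181
G: 0.45×27 + 0.55×38 = 12.15 + 20.90 = 33.05 → 33
B: 0.45×179 + 0.55×118 = 80.55 + 64.90 = 145.45 → 145
= RGB(181, 33, 145)


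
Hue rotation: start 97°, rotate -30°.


New hue = (H + rotation) mod 360
New hue = (97 -30) mod 360
= 67 mod 360
= 67°


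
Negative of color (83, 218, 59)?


Invert: (255-R, 255-G, 255-B)
R: 255-83 = 172
G: 255-218 = 37
B: 255-59 = 196
= RGB(172, 37, 196)


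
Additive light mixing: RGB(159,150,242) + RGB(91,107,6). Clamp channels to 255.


Additive: each channel = min(255, C₁+C₂)
R: 159+91 = 250 → 250
G: 150+107 = 257 → 255
B: 242+6 = 248 → 248
= RGB(250, 255, 248)


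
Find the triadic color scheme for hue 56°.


Triadic: equally spaced at 120° intervals
H1 = 56°
H2 = (56 + 120) mod 360 = 176°
H3 = (56 + 240) mod 360 = 296°
Triadic = 56°, 176°, 296°


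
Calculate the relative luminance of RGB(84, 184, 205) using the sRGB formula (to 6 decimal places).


Linearize each channel (sRGB transfer function): c = v/255; c_lin = c/12.92 if c ≤ 0.04045, else ((c+0.055)/1.055)^2.4
  R: 84/255 ≈ 0.329412 > 0.04045 → ((0.329412+0.055)/1.055)^2.4 ≈ 0.088656
  G: 184/255 ≈ 0.721569 > 0.04045 → ((0.721569+0.055)/1.055)^2.4 ≈ 0.479320
  B: 205/255 ≈ 0.803922 > 0.04045 → ((0.803922+0.055)/1.055)^2.4 ≈ 0.610496
R_lin = 0.088656, G_lin = 0.479320, B_lin = 0.610496
L = 0.2126×R + 0.7152×G + 0.0722×B
L = 0.2126×0.088656 + 0.7152×0.479320 + 0.0722×0.610496
L ≈ 0.405736


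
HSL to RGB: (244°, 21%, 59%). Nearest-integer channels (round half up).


H=244°, S=0.21, L=0.59
C = (1-|2L-1|)×S = (1-|0.18|)×0.21 = 0.1722
H' = H/60 = 244/60 ≈ 4.0667; X = C×(1-|H' mod 2 - 1|) = 0.01148
m = L - C/2 = 0.59 - 0.0861 = 0.5039
Sector ⌊H'⌋ = 4 → (R',G',B') = (0.01148, 0.0, 0.1722)
RGB = ((R'+m)×255, (G'+m)×255, (B'+m)×255) = (131.4219, 128.4945, 172.4055)
Round half up → RGB(131, 128, 172)


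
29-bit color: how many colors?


Colors = 2^bits = 2^29
= 536,870,912 colors


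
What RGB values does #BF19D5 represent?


BF → 191 (R)
19 → 25 (G)
D5 → 213 (B)
= RGB(191, 25, 213)


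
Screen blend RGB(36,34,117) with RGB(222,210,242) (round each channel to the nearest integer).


Screen: C = 255 - (255-A)×(255-B)/255, rounded to nearest integer
R: 255 - (255-36)×(255-222)/255 = 255 - 7227/255 ≈ 255 - 28.341 = 226.659 → 227
G: 255 - (255-34)×(255-210)/255 = 255 - 9945/255 ≈ 255 - 39.000 = 216.000 → 216
B: 255 - (255-117)×(255-242)/255 = 255 - 1794/255 ≈ 255 - 7.035 = 247.965 → 248
= RGB(227, 216, 248)


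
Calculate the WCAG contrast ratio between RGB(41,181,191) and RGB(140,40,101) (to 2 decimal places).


Linearize each sRGB channel c=v/255: c/12.92 if c ≤ 0.04045 else ((c+0.055)/1.055)^2.4
L = 0.2126×R_lin + 0.7152×G_lin + 0.0722×B_lin
Color 1 (41,181,191):
  R=41: 41/255≈0.1608 > 0.04045 → ((0.1608+0.055)/1.055)^2.4 ≈ 0.02217
  G=181: 181/255≈0.7098 > 0.04045 → ((0.7098+0.055)/1.055)^2.4 ≈ 0.46208
  B=191: 191/255≈0.7490 > 0.04045 → ((0.7490+0.055)/1.055)^2.4 ≈ 0.52100
  L1 = 0.2126×0.02217 + 0.7152×0.46208 + 0.0722×0.52100 ≈ 0.37281
Color 2 (140,40,101):
  R=140: 140/255≈0.5490 > 0.04045 → ((0.5490+0.055)/1.055)^2.4 ≈ 0.26225
  G=40: 40/255≈0.1569 > 0.04045 → ((0.1569+0.055)/1.055)^2.4 ≈ 0.02122
  B=101: 101/255≈0.3961 > 0.04045 → ((0.3961+0.055)/1.055)^2.4 ≈ 0.13014
  L2 = 0.2126×0.26225 + 0.7152×0.02122 + 0.0722×0.13014 ≈ 0.08033
Lighter = 0.37281, Darker = 0.08033
Ratio = (L_lighter + 0.05) / (L_darker + 0.05)
Ratio = (0.37281 + 0.05) / (0.08033 + 0.05) = 0.42281 / 0.13033 ≈ 3.2442
Ratio ≈ 3.24:1


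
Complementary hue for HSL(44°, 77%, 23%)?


Complement = opposite side of color wheel = hue + 180°
H' = (44 + 180) mod 360 = 224°
S and L unchanged.
= HSL(224°, 77%, 23%)


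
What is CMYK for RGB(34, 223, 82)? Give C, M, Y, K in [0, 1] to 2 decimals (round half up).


R'=34/255≈0.1333, G'=223/255≈0.8745, B'=82/255≈0.3216
K = 1 - max(R',G',B') = 1 - 223/255 = 32/255 = 0.12549… → 0.13
(1-R'-K)/(1-K) simplifies to (max-R)/max with max = 223:
C = (223-34)/223 = 189/223 = 0.84753… → 0.85
M = (223-223)/223 = 0/223 = 0 → 0.00
Y = (223-82)/223 = 141/223 = 0.63228… → 0.63
= CMYK(0.85, 0.00, 0.63, 0.13)


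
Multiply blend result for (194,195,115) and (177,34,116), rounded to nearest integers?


Multiply: C = A×B/255, rounded to nearest integer
R: 194×177/255 = 34338/255 ≈ 134.659 → 135
G: 195×34/255 = 6630/255 ≈ 26.000 → 26
B: 115×116/255 = 13340/255 ≈ 52.314 → 52
= RGB(135, 26, 52)


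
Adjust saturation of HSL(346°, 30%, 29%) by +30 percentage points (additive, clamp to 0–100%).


Original S = 30%
Adjustment = +30 percentage points
New S = 30 + (30) = 60
Clamp to [0, 100] → 60
= HSL(346°, 60%, 29%)


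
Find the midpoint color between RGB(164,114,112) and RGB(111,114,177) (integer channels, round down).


Midpoint: each channel = ⌊(C₁+C₂)/2⌋
R: ⌊(164+111)/2⌋ = 137
G: ⌊(114+114)/2⌋ = 114
B: ⌊(112+177)/2⌋ = 144
= RGB(137, 114, 144)


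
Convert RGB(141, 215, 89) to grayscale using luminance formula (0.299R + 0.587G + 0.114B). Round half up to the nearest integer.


Gray = 0.299×R + 0.587×G + 0.114×B
Gray = 0.299×141 + 0.587×215 + 0.114×89
Gray = 42.159 + 126.205 + 10.146
Gray = 178.510 → round half up → 179
Gray = 179


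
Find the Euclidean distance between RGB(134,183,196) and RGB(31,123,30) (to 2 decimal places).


d = √[(R₁-R₂)² + (G₁-G₂)² + (B₁-B₂)²]
d = √[(134-31)² + (183-123)² + (196-30)²]
d = √[10609 + 3600 + 27556]
d = √41765
d ≈ 204.36


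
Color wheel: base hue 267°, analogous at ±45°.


Base hue: 267°
Left analog: (267 - 45) mod 360 = 222°
Right analog: (267 + 45) mod 360 = 312°
Analogous hues = 222° and 312°


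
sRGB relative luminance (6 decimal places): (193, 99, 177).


Linearize each channel (sRGB transfer function): c = v/255; c_lin = c/12.92 if c ≤ 0.04045, else ((c+0.055)/1.055)^2.4
  R: 193/255 ≈ 0.756863 > 0.04045 → ((0.756863+0.055)/1.055)^2.4 ≈ 0.533276
  G: 99/255 ≈ 0.388235 > 0.04045 → ((0.388235+0.055)/1.055)^2.4 ≈ 0.124772
  B: 177/255 ≈ 0.694118 > 0.04045 → ((0.694118+0.055)/1.055)^2.4 ≈ 0.439657
R_lin = 0.533276, G_lin = 0.124772, B_lin = 0.439657
L = 0.2126×R + 0.7152×G + 0.0722×B
L = 0.2126×0.533276 + 0.7152×0.124772 + 0.0722×0.439657
L ≈ 0.234355


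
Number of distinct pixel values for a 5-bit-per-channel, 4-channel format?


Total bits = 5 bits/channel × 4 channels = 20 bits
Distinct pixel values = 2^20
= 1,048,576 pixel values


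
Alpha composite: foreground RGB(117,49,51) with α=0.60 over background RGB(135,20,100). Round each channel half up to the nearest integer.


C = α×F + (1-α)×B, with 1-α = 0.40
R: 0.60×117 + 0.40×135 = 70.20 + 54.00 = 124.20 → 124
G: 0.60×49 + 0.40×20 = 29.40 + 8.00 = 37.40 → 37
B: 0.60×51 + 0.40×100 = 30.60 + 40.00 = 70.60 → 71
= RGB(124, 37, 71)


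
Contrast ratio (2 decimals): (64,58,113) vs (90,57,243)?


Linearize each sRGB channel c=v/255: c/12.92 if c ≤ 0.04045 else ((c+0.055)/1.055)^2.4
L = 0.2126×R_lin + 0.7152×G_lin + 0.0722×B_lin
Color 1 (64,58,113):
  R=64: 64/255≈0.2510 > 0.04045 → ((0.2510+0.055)/1.055)^2.4 ≈ 0.05127
  G=58: 58/255≈0.2275 > 0.04045 → ((0.2275+0.055)/1.055)^2.4 ≈ 0.04231
  B=113: 113/255≈0.4431 > 0.04045 → ((0.4431+0.055)/1.055)^2.4 ≈ 0.16513
  L1 = 0.2126×0.05127 + 0.7152×0.04231 + 0.0722×0.16513 ≈ 0.05308
Color 2 (90,57,243):
  R=90: 90/255≈0.3529 > 0.04045 → ((0.3529+0.055)/1.055)^2.4 ≈ 0.10224
  G=57: 57/255≈0.2235 > 0.04045 → ((0.2235+0.055)/1.055)^2.4 ≈ 0.04092
  B=243: 243/255≈0.9529 > 0.04045 → ((0.9529+0.055)/1.055)^2.4 ≈ 0.89627
  L2 = 0.2126×0.10224 + 0.7152×0.04092 + 0.0722×0.89627 ≈ 0.11571
Lighter = 0.11571, Darker = 0.05308
Ratio = (L_lighter + 0.05) / (L_darker + 0.05)
Ratio = (0.11571 + 0.05) / (0.05308 + 0.05) = 0.16571 / 0.10308 ≈ 1.6075
Ratio ≈ 1.61:1


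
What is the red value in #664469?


Color: #664469
R = 66 = 102
G = 44 = 68
B = 69 = 105
Red = 102


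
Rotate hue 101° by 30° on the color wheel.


New hue = (H + rotation) mod 360
New hue = (101 + 30) mod 360
= 131 mod 360
= 131°


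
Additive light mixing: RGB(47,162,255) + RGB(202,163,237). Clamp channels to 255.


Additive: each channel = min(255, C₁+C₂)
R: 47+202 = 249 → 249
G: 162+163 = 325 → 255
B: 255+237 = 492 → 255
= RGB(249, 255, 255)


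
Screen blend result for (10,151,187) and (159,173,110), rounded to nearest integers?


Screen: C = 255 - (255-A)×(255-B)/255, rounded to nearest integer
R: 255 - (255-10)×(255-159)/255 = 255 - 23520/255 ≈ 255 - 92.235 = 162.765 → 163
G: 255 - (255-151)×(255-173)/255 = 255 - 8528/255 ≈ 255 - 33.443 = 221.557 → 222
B: 255 - (255-187)×(255-110)/255 = 255 - 9860/255 ≈ 255 - 38.667 = 216.333 → 216
= RGB(163, 222, 216)


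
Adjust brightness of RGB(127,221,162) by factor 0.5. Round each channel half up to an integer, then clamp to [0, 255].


Multiply each channel by 0.5, round half up, clamp to [0, 255]
R: 127×0.5 = 63.5 → round → 64
G: 221×0.5 = 110.5 → round → 111
B: 162×0.5 = 81
= RGB(64, 111, 81)


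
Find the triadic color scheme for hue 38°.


Triadic: equally spaced at 120° intervals
H1 = 38°
H2 = (38 + 120) mod 360 = 158°
H3 = (38 + 240) mod 360 = 278°
Triadic = 38°, 158°, 278°


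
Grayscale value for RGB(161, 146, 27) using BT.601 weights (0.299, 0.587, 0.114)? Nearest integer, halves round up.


Gray = 0.299×R + 0.587×G + 0.114×B
Gray = 0.299×161 + 0.587×146 + 0.114×27
Gray = 48.139 + 85.702 + 3.078
Gray = 136.919 → round half up → 137
Gray = 137


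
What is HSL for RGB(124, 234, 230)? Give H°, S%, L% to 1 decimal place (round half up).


Normalize: R'=124/255≈0.4863, G'=234/255≈0.9176, B'=230/255≈0.9020
Max=234/255, Min=124/255, Δ=Max-Min=110/255
L = (Max+Min)/2 = (234+124)/510 = 358/510 = 0.70196… → L = 70.2%
L > 0.5 → S = Δ/(2-Max-Min) = 110/(510-234-124) = 110/152 = 0.72368… → S = 72.4%
(the 1/255 factors cancel in S and H, so raw channel differences can be used)
Max is G' → H = 60 × ((B-R)/Δ + 2) = 60 × ((230-124)/110 + 2)
  106/110 + 2 = 0.9636… + 2 = 2.9636…
  H = 60 × 2.9636… = 177.818…° → H = 177.8°
= HSL(177.8°, 72.4%, 70.2%)


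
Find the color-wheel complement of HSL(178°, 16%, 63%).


Complement = opposite side of color wheel = hue + 180°
H' = (178 + 180) mod 360 = 358°
S and L unchanged.
= HSL(358°, 16%, 63%)


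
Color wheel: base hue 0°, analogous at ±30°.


Base hue: 0°
Left analog: (0 - 30) mod 360 = 330°
Right analog: (0 + 30) mod 360 = 30°
Analogous hues = 330° and 30°


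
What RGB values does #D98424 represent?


D9 → 217 (R)
84 → 132 (G)
24 → 36 (B)
= RGB(217, 132, 36)


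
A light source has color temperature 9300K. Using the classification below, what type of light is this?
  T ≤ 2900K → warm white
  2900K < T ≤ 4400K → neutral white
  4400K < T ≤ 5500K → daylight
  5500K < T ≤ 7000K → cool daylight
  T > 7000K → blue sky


Temperature: 9300K
9300K > 7000K → blue sky
Classification: blue sky


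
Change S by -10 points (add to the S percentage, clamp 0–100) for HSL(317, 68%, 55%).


Original S = 68%
Adjustment = -10 percentage points
New S = 68 + (-10) = 58
Clamp to [0, 100] → 58
= HSL(317°, 58%, 55%)


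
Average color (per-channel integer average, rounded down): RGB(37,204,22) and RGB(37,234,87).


Midpoint: each channel = ⌊(C₁+C₂)/2⌋
R: ⌊(37+37)/2⌋ = 37
G: ⌊(204+234)/2⌋ = 219
B: ⌊(22+87)/2⌋ = 54
= RGB(37, 219, 54)
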